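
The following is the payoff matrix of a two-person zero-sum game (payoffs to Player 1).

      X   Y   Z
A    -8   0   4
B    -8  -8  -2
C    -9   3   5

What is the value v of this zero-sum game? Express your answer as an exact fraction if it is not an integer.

-8

Row minima: A → -8, B → -8, C → -9; maximin = -8.
Column maxima: X → -8, Y → 3, Z → 5; minimax = -8.
Since maximin = minimax = -8, there is a saddle point and the value is -8.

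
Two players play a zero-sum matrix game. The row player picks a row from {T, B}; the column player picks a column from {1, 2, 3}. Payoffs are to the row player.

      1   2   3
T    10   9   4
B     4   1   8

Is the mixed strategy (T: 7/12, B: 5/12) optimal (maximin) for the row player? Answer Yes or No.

Yes

Against 1 this mix gives (7/12)·10 + (5/12)·4 = 15/2.
Against 2 this mix gives (7/12)·9 + (5/12)·1 = 17/3.
Against 3 this mix gives (7/12)·4 + (5/12)·8 = 17/3.
All of the column player's active replies (2, 3) yield 17/3, and no column does worse for the row player. The mix makes the column player indifferent and guarantees 17/3, so it is optimal.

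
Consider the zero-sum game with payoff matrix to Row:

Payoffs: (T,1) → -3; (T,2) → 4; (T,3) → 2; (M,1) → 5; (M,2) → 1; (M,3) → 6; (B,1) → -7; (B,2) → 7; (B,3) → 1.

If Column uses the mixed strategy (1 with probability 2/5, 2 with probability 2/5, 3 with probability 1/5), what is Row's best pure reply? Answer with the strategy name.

Expected payoff of T: (2/5)·(-3) + (2/5)·4 + (1/5)·2 = 4/5.
Expected payoff of M: (2/5)·5 + (2/5)·1 + (1/5)·6 = 18/5.
Expected payoff of B: (2/5)·(-7) + (2/5)·7 + (1/5)·1 = 1/5.
The largest is 18/5, so Row's best response is M.

M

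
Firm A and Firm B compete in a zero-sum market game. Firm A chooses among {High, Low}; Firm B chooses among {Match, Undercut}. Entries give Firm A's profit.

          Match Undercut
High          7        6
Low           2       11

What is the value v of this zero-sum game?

Row minima: High → 6, Low → 2; maximin = 6.
Column maxima: Match → 7, Undercut → 11; minimax = 7.
6 ≠ 7, so there is no saddle point; optimal play is mixed.
Let Firm A play High with probability p. Expected payoff against Match: 7p + 2(1−p) = 5p + 2; against Undercut: 6p + 11(1−p) = −5p + 11.
Setting these equal: 5p + 2 = −5p + 11 ⇒ 10p = 9 ⇒ p = 9/10, and the value is (5)·(9/10) + 2 = 13/2.
For Firm B: with q = P(Match), equating High's and Low's payoffs gives q + 6 = −9q + 11 ⇒ q = 1/2.

13/2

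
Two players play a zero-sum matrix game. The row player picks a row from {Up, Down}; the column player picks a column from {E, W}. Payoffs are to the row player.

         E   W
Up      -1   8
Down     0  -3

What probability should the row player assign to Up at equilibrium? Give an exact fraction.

1/4

Row minima: Up → -1, Down → -3; maximin = -1.
Column maxima: E → 0, W → 8; minimax = 0.
-1 ≠ 0, so there is no saddle point; optimal play is mixed.
Let the row player play Up with probability p. Expected payoff against E: (-1)p + 0(1−p) = −p; against W: 8p + (-3)(1−p) = 11p − 3.
Setting these equal: −p = 11p − 3 ⇒ −12p = -3 ⇒ p = 1/4, and the value is (-1)·(1/4) = -1/4.
For the column player: with q = P(E), equating Up's and Down's payoffs gives −9q + 8 = 3q − 3 ⇒ q = 11/12.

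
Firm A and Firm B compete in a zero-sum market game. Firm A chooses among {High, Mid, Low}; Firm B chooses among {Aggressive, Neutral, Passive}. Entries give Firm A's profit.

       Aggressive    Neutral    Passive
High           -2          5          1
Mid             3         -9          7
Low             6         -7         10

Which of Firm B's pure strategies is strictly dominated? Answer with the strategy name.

Passive

Aggressive holds Firm A's payoff strictly below Passive in every row: -2 < 1, 3 < 7, 6 < 10.
So Passive is strictly dominated for Firm B.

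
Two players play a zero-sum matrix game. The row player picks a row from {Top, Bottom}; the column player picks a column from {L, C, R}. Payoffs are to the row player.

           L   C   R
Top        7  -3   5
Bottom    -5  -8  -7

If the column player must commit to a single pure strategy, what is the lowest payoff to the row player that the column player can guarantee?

-3

Column maxima: L → 7, C → -3, R → 5.
The smallest of these is -3.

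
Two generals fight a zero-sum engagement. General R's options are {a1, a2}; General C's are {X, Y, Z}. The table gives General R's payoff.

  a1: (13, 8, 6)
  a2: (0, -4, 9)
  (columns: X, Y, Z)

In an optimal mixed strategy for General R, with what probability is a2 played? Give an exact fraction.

Row minima: a1 → 6, a2 → -4; maximin = 6.
Column maxima: X → 13, Y → 8, Z → 9; minimax = 8.
6 ≠ 8, so there is no saddle point; optimal play is mixed.
X is strictly dominated by Y (it gives General R strictly more in every row), so General C never plays it.
On the remaining 2×2 (a1, a2 vs Y, Z):
Let General R play a1 with probability p. Expected payoff against Y: 8p + (-4)(1−p) = 12p − 4; against Z: 6p + 9(1−p) = −3p + 9.
Setting these equal: 12p − 4 = −3p + 9 ⇒ 15p = 13 ⇒ p = 13/15, and the value is (12)·(13/15) − 4 = 32/5.
For General C: with q = P(Y), equating a1's and a2's payoffs gives 2q + 6 = −13q + 9 ⇒ q = 1/5.

2/15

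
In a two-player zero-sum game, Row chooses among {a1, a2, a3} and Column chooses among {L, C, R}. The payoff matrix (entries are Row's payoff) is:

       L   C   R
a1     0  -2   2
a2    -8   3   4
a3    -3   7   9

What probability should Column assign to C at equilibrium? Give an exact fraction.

1/4

Row minima: a1 → -2, a2 → -8, a3 → -3; maximin = -2.
Column maxima: L → 0, C → 7, R → 9; minimax = 0.
-2 ≠ 0, so there is no saddle point; optimal play is mixed.
a2 is strictly dominated by a3, so Row never plays it.
R is strictly dominated by L (it gives Row strictly more in every row), so Column never plays it.
On the remaining 2×2 (a1, a3 vs L, C):
Let Row play a1 with probability p. Expected payoff against L: 0p + (-3)(1−p) = 3p − 3; against C: (-2)p + 7(1−p) = −9p + 7.
Setting these equal: 3p − 3 = −9p + 7 ⇒ 12p = 10 ⇒ p = 5/6, and the value is (3)·(5/6) − 3 = -1/2.
For Column: with q = P(L), equating a1's and a3's payoffs gives 2q − 2 = −10q + 7 ⇒ q = 3/4.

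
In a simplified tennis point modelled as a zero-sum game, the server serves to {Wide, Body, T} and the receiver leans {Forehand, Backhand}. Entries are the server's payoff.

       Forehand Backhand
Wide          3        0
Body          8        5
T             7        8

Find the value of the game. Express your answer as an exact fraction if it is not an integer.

29/4

Row minima: Wide → 0, Body → 5, T → 7; maximin = 7.
Column maxima: Forehand → 8, Backhand → 8; minimax = 8.
7 ≠ 8, so there is no saddle point; optimal play is mixed.
Wide is strictly dominated by Body, so the server never plays it.
On the remaining 2×2 (Body, T vs Forehand, Backhand):
Let the server play Body with probability p. Expected payoff against Forehand: 8p + 7(1−p) = p + 7; against Backhand: 5p + 8(1−p) = −3p + 8.
Setting these equal: p + 7 = −3p + 8 ⇒ 4p = 1 ⇒ p = 1/4, and the value is (1)·(1/4) + 7 = 29/4.
For the receiver: with q = P(Forehand), equating Body's and T's payoffs gives 3q + 5 = −q + 8 ⇒ q = 3/4.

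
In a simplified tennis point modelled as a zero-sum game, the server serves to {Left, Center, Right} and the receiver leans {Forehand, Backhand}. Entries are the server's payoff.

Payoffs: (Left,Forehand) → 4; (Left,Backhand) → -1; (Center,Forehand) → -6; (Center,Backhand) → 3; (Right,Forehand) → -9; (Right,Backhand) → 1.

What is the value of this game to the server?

3/7

Row minima: Left → -1, Center → -6, Right → -9; maximin = -1.
Column maxima: Forehand → 4, Backhand → 3; minimax = 3.
-1 ≠ 3, so there is no saddle point; optimal play is mixed.
Right is strictly dominated by Center, so the server never plays it.
On the remaining 2×2 (Left, Center vs Forehand, Backhand):
Let the server play Left with probability p. Expected payoff against Forehand: 4p + (-6)(1−p) = 10p − 6; against Backhand: (-1)p + 3(1−p) = −4p + 3.
Setting these equal: 10p − 6 = −4p + 3 ⇒ 14p = 9 ⇒ p = 9/14, and the value is (10)·(9/14) − 6 = 3/7.
For the receiver: with q = P(Forehand), equating Left's and Center's payoffs gives 5q − 1 = −9q + 3 ⇒ q = 2/7.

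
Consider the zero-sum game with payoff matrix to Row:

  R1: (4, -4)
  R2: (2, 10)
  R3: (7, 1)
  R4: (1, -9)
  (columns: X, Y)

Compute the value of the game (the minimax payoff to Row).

Row minima: R1 → -4, R2 → 2, R3 → 1, R4 → -9; maximin = 2.
Column maxima: X → 7, Y → 10; minimax = 7.
2 ≠ 7, so there is no saddle point; optimal play is mixed.
R1 is strictly dominated by R3, so Row never plays it.
R4 is strictly dominated by R2, so Row never plays it.
On the remaining 2×2 (R2, R3 vs X, Y):
Let Row play R2 with probability p. Expected payoff against X: 2p + 7(1−p) = −5p + 7; against Y: 10p + 1(1−p) = 9p + 1.
Setting these equal: −5p + 7 = 9p + 1 ⇒ −14p = -6 ⇒ p = 3/7, and the value is (-5)·(3/7) + 7 = 34/7.
For Column: with q = P(X), equating R2's and R3's payoffs gives −8q + 10 = 6q + 1 ⇒ q = 9/14.

34/7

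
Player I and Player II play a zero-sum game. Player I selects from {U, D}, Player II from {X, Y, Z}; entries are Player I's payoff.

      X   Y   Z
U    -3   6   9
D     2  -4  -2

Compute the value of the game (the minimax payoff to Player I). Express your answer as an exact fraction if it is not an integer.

Row minima: U → -3, D → -4; maximin = -3.
Column maxima: X → 2, Y → 6, Z → 9; minimax = 2.
-3 ≠ 2, so there is no saddle point; optimal play is mixed.
Z is strictly dominated by Y (it gives Player I strictly more in every row), so Player II never plays it.
On the remaining 2×2 (U, D vs X, Y):
Let Player I play U with probability p. Expected payoff against X: (-3)p + 2(1−p) = −5p + 2; against Y: 6p + (-4)(1−p) = 10p − 4.
Setting these equal: −5p + 2 = 10p − 4 ⇒ −15p = -6 ⇒ p = 2/5, and the value is (-5)·(2/5) + 2 = 0.
For Player II: with q = P(X), equating U's and D's payoffs gives −9q + 6 = 6q − 4 ⇒ q = 2/3.

0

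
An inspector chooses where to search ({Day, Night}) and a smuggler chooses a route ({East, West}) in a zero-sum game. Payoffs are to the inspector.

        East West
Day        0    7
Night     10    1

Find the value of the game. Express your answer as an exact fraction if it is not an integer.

Row minima: Day → 0, Night → 1; maximin = 1.
Column maxima: East → 10, West → 7; minimax = 7.
1 ≠ 7, so there is no saddle point; optimal play is mixed.
Let the inspector play Day with probability p. Expected payoff against East: 0p + 10(1−p) = −10p + 10; against West: 7p + 1(1−p) = 6p + 1.
Setting these equal: −10p + 10 = 6p + 1 ⇒ −16p = -9 ⇒ p = 9/16, and the value is (-10)·(9/16) + 10 = 35/8.
For the smuggler: with q = P(East), equating Day's and Night's payoffs gives −7q + 7 = 9q + 1 ⇒ q = 3/8.

35/8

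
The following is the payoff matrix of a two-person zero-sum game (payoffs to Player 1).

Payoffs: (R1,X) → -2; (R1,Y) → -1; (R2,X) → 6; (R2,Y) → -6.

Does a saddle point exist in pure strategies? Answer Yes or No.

Row minima: R1 → -2, R2 → -6; maximin = -2.
Column maxima: X → 6, Y → -1; minimax = -1.
-2 ≠ -1, so no pure-strategy equilibrium exists.

No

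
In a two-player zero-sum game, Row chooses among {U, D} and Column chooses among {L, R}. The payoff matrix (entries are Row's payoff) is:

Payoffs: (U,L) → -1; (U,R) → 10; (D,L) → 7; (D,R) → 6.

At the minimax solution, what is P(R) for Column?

Row minima: U → -1, D → 6; maximin = 6.
Column maxima: L → 7, R → 10; minimax = 7.
6 ≠ 7, so there is no saddle point; optimal play is mixed.
Let Row play U with probability p. Expected payoff against L: (-1)p + 7(1−p) = −8p + 7; against R: 10p + 6(1−p) = 4p + 6.
Setting these equal: −8p + 7 = 4p + 6 ⇒ −12p = -1 ⇒ p = 1/12, and the value is (-8)·(1/12) + 7 = 19/3.
For Column: with q = P(L), equating U's and D's payoffs gives −11q + 10 = q + 6 ⇒ q = 1/3.

2/3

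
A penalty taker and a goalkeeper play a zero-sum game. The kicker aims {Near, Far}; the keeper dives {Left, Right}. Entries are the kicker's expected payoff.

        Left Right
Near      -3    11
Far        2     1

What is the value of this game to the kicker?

Row minima: Near → -3, Far → 1; maximin = 1.
Column maxima: Left → 2, Right → 11; minimax = 2.
1 ≠ 2, so there is no saddle point; optimal play is mixed.
Let the kicker play Near with probability p. Expected payoff against Left: (-3)p + 2(1−p) = −5p + 2; against Right: 11p + 1(1−p) = 10p + 1.
Setting these equal: −5p + 2 = 10p + 1 ⇒ −15p = -1 ⇒ p = 1/15, and the value is (-5)·(1/15) + 2 = 5/3.
For the keeper: with q = P(Left), equating Near's and Far's payoffs gives −14q + 11 = q + 1 ⇒ q = 2/3.

5/3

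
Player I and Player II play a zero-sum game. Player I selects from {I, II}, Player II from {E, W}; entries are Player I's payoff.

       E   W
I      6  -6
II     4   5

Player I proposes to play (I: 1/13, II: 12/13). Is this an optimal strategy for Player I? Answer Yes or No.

Yes

Against E this mix gives (1/13)·6 + (12/13)·4 = 54/13.
Against W this mix gives (1/13)·(-6) + (12/13)·5 = 54/13.
All of Player II's active replies (E, W) yield 54/13, and no column does worse for Player I. The mix makes Player II indifferent and guarantees 54/13, so it is optimal.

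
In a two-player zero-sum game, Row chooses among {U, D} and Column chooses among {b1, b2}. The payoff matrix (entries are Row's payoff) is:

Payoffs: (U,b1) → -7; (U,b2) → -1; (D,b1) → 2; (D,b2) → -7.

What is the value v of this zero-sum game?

Row minima: U → -7, D → -7; maximin = -7.
Column maxima: b1 → 2, b2 → -1; minimax = -1.
-7 ≠ -1, so there is no saddle point; optimal play is mixed.
Let Row play U with probability p. Expected payoff against b1: (-7)p + 2(1−p) = −9p + 2; against b2: (-1)p + (-7)(1−p) = 6p − 7.
Setting these equal: −9p + 2 = 6p − 7 ⇒ −15p = -9 ⇒ p = 3/5, and the value is (-9)·(3/5) + 2 = -17/5.
For Column: with q = P(b1), equating U's and D's payoffs gives −6q − 1 = 9q − 7 ⇒ q = 2/5.

-17/5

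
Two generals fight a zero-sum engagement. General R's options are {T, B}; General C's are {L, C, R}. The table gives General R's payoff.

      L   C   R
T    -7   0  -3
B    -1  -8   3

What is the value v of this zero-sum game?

-4

Row minima: T → -7, B → -8; maximin = -7.
Column maxima: L → -1, C → 0, R → 3; minimax = -1.
-7 ≠ -1, so there is no saddle point; optimal play is mixed.
R is strictly dominated by L (it gives General R strictly more in every row), so General C never plays it.
On the remaining 2×2 (T, B vs L, C):
Let General R play T with probability p. Expected payoff against L: (-7)p + (-1)(1−p) = −6p − 1; against C: 0p + (-8)(1−p) = 8p − 8.
Setting these equal: −6p − 1 = 8p − 8 ⇒ −14p = -7 ⇒ p = 1/2, and the value is (-6)·(1/2) − 1 = -4.
For General C: with q = P(L), equating T's and B's payoffs gives −7q = 7q − 8 ⇒ q = 4/7.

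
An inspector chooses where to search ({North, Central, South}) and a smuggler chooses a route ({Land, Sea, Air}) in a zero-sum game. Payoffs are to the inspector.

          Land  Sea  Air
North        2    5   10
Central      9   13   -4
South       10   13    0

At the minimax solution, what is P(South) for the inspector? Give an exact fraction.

Row minima: North → 2, Central → -4, South → 0; maximin = 2.
Column maxima: Land → 10, Sea → 13, Air → 10; minimax = 10.
2 ≠ 10, so there is no saddle point; optimal play is mixed.
Sea is strictly dominated by Land (it gives the inspector strictly more in every row), so the smuggler never plays it.
With Sea eliminated, Central is strictly dominated by South (South gives the inspector strictly more in every remaining column), so the inspector never plays it.
On the remaining 2×2 (North, South vs Land, Air):
Let the inspector play North with probability p. Expected payoff against Land: 2p + 10(1−p) = −8p + 10; against Air: 10p + 0(1−p) = 10p.
Setting these equal: −8p + 10 = 10p ⇒ −18p = -10 ⇒ p = 5/9, and the value is (-8)·(5/9) + 10 = 50/9.
For the smuggler: with q = P(Land), equating North's and South's payoffs gives −8q + 10 = 10q ⇒ q = 5/9.

4/9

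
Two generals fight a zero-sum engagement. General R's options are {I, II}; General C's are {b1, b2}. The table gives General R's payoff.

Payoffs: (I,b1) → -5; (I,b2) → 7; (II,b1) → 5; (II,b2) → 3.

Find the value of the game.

Row minima: I → -5, II → 3; maximin = 3.
Column maxima: b1 → 5, b2 → 7; minimax = 5.
3 ≠ 5, so there is no saddle point; optimal play is mixed.
Let General R play I with probability p. Expected payoff against b1: (-5)p + 5(1−p) = −10p + 5; against b2: 7p + 3(1−p) = 4p + 3.
Setting these equal: −10p + 5 = 4p + 3 ⇒ −14p = -2 ⇒ p = 1/7, and the value is (-10)·(1/7) + 5 = 25/7.
For General C: with q = P(b1), equating I's and II's payoffs gives −12q + 7 = 2q + 3 ⇒ q = 2/7.

25/7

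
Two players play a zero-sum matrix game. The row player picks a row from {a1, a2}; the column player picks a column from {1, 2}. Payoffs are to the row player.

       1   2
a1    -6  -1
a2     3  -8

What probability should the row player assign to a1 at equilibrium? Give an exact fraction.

11/16

Row minima: a1 → -6, a2 → -8; maximin = -6.
Column maxima: 1 → 3, 2 → -1; minimax = -1.
-6 ≠ -1, so there is no saddle point; optimal play is mixed.
Let the row player play a1 with probability p. Expected payoff against 1: (-6)p + 3(1−p) = −9p + 3; against 2: (-1)p + (-8)(1−p) = 7p − 8.
Setting these equal: −9p + 3 = 7p − 8 ⇒ −16p = -11 ⇒ p = 11/16, and the value is (-9)·(11/16) + 3 = -51/16.
For the column player: with q = P(1), equating a1's and a2's payoffs gives −5q − 1 = 11q − 8 ⇒ q = 7/16.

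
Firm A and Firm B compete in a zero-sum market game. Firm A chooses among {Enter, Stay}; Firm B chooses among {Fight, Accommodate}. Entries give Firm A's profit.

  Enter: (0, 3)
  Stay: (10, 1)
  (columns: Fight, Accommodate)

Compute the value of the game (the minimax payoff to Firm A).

Row minima: Enter → 0, Stay → 1; maximin = 1.
Column maxima: Fight → 10, Accommodate → 3; minimax = 3.
1 ≠ 3, so there is no saddle point; optimal play is mixed.
Let Firm A play Enter with probability p. Expected payoff against Fight: 0p + 10(1−p) = −10p + 10; against Accommodate: 3p + 1(1−p) = 2p + 1.
Setting these equal: −10p + 10 = 2p + 1 ⇒ −12p = -9 ⇒ p = 3/4, and the value is (-10)·(3/4) + 10 = 5/2.
For Firm B: with q = P(Fight), equating Enter's and Stay's payoffs gives −3q + 3 = 9q + 1 ⇒ q = 1/6.

5/2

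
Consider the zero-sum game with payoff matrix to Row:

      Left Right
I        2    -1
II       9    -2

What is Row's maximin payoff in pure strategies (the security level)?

Row minima: I → -1, II → -2.
The best of these is -1.

-1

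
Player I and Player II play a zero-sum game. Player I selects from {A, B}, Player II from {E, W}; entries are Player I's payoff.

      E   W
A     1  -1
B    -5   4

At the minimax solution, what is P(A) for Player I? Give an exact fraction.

9/11

Row minima: A → -1, B → -5; maximin = -1.
Column maxima: E → 1, W → 4; minimax = 1.
-1 ≠ 1, so there is no saddle point; optimal play is mixed.
Let Player I play A with probability p. Expected payoff against E: 1p + (-5)(1−p) = 6p − 5; against W: (-1)p + 4(1−p) = −5p + 4.
Setting these equal: 6p − 5 = −5p + 4 ⇒ 11p = 9 ⇒ p = 9/11, and the value is (6)·(9/11) − 5 = -1/11.
For Player II: with q = P(E), equating A's and B's payoffs gives 2q − 1 = −9q + 4 ⇒ q = 5/11.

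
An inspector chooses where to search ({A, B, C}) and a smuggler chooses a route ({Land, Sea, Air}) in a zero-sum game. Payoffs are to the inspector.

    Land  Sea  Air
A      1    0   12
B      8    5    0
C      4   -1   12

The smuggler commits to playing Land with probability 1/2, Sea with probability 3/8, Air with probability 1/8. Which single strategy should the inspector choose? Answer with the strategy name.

B

Expected payoff of A: (1/2)·1 + (3/8)·0 + (1/8)·12 = 2.
Expected payoff of B: (1/2)·8 + (3/8)·5 + (1/8)·0 = 47/8.
Expected payoff of C: (1/2)·4 + (3/8)·(-1) + (1/8)·12 = 25/8.
The largest is 47/8, so the inspector's best response is B.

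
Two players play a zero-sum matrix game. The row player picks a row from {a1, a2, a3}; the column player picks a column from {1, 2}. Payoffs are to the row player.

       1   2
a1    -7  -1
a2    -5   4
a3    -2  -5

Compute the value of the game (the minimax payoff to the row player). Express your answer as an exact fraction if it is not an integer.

Row minima: a1 → -7, a2 → -5, a3 → -5; maximin = -5.
Column maxima: 1 → -2, 2 → 4; minimax = -2.
-5 ≠ -2, so there is no saddle point; optimal play is mixed.
a1 is strictly dominated by a2, so the row player never plays it.
On the remaining 2×2 (a2, a3 vs 1, 2):
Let the row player play a2 with probability p. Expected payoff against 1: (-5)p + (-2)(1−p) = −3p − 2; against 2: 4p + (-5)(1−p) = 9p − 5.
Setting these equal: −3p − 2 = 9p − 5 ⇒ −12p = -3 ⇒ p = 1/4, and the value is (-3)·(1/4) − 2 = -11/4.
For the column player: with q = P(1), equating a2's and a3's payoffs gives −9q + 4 = 3q − 5 ⇒ q = 3/4.

-11/4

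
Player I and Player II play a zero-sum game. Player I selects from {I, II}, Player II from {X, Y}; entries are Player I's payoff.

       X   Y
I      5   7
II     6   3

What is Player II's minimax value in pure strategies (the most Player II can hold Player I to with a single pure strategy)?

6

Column maxima: X → 6, Y → 7.
The smallest of these is 6.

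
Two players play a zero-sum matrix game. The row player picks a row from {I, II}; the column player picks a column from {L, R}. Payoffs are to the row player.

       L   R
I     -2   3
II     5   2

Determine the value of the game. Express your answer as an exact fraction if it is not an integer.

Row minima: I → -2, II → 2; maximin = 2.
Column maxima: L → 5, R → 3; minimax = 3.
2 ≠ 3, so there is no saddle point; optimal play is mixed.
Let the row player play I with probability p. Expected payoff against L: (-2)p + 5(1−p) = −7p + 5; against R: 3p + 2(1−p) = p + 2.
Setting these equal: −7p + 5 = p + 2 ⇒ −8p = -3 ⇒ p = 3/8, and the value is (-7)·(3/8) + 5 = 19/8.
For the column player: with q = P(L), equating I's and II's payoffs gives −5q + 3 = 3q + 2 ⇒ q = 1/8.

19/8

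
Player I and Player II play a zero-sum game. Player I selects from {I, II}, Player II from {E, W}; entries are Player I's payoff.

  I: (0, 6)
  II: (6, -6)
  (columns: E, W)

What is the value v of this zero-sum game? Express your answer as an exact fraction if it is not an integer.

2

Row minima: I → 0, II → -6; maximin = 0.
Column maxima: E → 6, W → 6; minimax = 6.
0 ≠ 6, so there is no saddle point; optimal play is mixed.
Let Player I play I with probability p. Expected payoff against E: 0p + 6(1−p) = −6p + 6; against W: 6p + (-6)(1−p) = 12p − 6.
Setting these equal: −6p + 6 = 12p − 6 ⇒ −18p = -12 ⇒ p = 2/3, and the value is (-6)·(2/3) + 6 = 2.
For Player II: with q = P(E), equating I's and II's payoffs gives −6q + 6 = 12q − 6 ⇒ q = 2/3.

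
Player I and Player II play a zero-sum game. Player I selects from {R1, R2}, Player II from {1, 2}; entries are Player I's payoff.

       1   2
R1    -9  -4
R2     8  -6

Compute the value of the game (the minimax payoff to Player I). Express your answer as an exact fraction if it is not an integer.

Row minima: R1 → -9, R2 → -6; maximin = -6.
Column maxima: 1 → 8, 2 → -4; minimax = -4.
-6 ≠ -4, so there is no saddle point; optimal play is mixed.
Let Player I play R1 with probability p. Expected payoff against 1: (-9)p + 8(1−p) = −17p + 8; against 2: (-4)p + (-6)(1−p) = 2p − 6.
Setting these equal: −17p + 8 = 2p − 6 ⇒ −19p = -14 ⇒ p = 14/19, and the value is (-17)·(14/19) + 8 = -86/19.
For Player II: with q = P(1), equating R1's and R2's payoffs gives −5q − 4 = 14q − 6 ⇒ q = 2/19.

-86/19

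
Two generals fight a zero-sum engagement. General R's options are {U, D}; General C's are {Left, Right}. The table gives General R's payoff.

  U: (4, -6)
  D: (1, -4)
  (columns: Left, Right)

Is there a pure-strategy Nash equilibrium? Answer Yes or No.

Yes

Row minima: U → -6, D → -4; maximin = -4.
Column maxima: Left → 4, Right → -4; minimax = -4.
maximin = minimax = -4, so a saddle point exists.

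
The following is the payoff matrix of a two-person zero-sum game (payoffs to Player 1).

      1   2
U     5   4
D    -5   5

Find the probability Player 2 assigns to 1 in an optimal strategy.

Row minima: U → 4, D → -5; maximin = 4.
Column maxima: 1 → 5, 2 → 5; minimax = 5.
4 ≠ 5, so there is no saddle point; optimal play is mixed.
Let Player 1 play U with probability p. Expected payoff against 1: 5p + (-5)(1−p) = 10p − 5; against 2: 4p + 5(1−p) = −p + 5.
Setting these equal: 10p − 5 = −p + 5 ⇒ 11p = 10 ⇒ p = 10/11, and the value is (10)·(10/11) − 5 = 45/11.
For Player 2: with q = P(1), equating U's and D's payoffs gives q + 4 = −10q + 5 ⇒ q = 1/11.

1/11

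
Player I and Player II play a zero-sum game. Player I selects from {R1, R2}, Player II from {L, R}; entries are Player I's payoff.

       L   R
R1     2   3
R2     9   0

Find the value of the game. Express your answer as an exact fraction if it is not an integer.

27/10

Row minima: R1 → 2, R2 → 0; maximin = 2.
Column maxima: L → 9, R → 3; minimax = 3.
2 ≠ 3, so there is no saddle point; optimal play is mixed.
Let Player I play R1 with probability p. Expected payoff against L: 2p + 9(1−p) = −7p + 9; against R: 3p + 0(1−p) = 3p.
Setting these equal: −7p + 9 = 3p ⇒ −10p = -9 ⇒ p = 9/10, and the value is (-7)·(9/10) + 9 = 27/10.
For Player II: with q = P(L), equating R1's and R2's payoffs gives −q + 3 = 9q ⇒ q = 3/10.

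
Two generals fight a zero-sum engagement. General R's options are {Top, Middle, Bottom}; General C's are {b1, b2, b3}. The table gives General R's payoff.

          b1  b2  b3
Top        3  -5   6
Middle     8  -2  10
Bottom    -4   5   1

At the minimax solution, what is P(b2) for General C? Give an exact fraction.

12/19

Row minima: Top → -5, Middle → -2, Bottom → -4; maximin = -2.
Column maxima: b1 → 8, b2 → 5, b3 → 10; minimax = 5.
-2 ≠ 5, so there is no saddle point; optimal play is mixed.
Top is strictly dominated by Middle, so General R never plays it.
b3 is strictly dominated by b1 (it gives General R strictly more in every row), so General C never plays it.
On the remaining 2×2 (Middle, Bottom vs b1, b2):
Let General R play Middle with probability p. Expected payoff against b1: 8p + (-4)(1−p) = 12p − 4; against b2: (-2)p + 5(1−p) = −7p + 5.
Setting these equal: 12p − 4 = −7p + 5 ⇒ 19p = 9 ⇒ p = 9/19, and the value is (12)·(9/19) − 4 = 32/19.
For General C: with q = P(b1), equating Middle's and Bottom's payoffs gives 10q − 2 = −9q + 5 ⇒ q = 7/19.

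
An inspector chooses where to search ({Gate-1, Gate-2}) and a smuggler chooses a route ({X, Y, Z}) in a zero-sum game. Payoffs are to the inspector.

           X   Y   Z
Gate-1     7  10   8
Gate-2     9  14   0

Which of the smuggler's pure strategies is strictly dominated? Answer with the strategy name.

Y

X holds the inspector's payoff strictly below Y in every row: 7 < 10, 9 < 14.
So Y is strictly dominated for the smuggler.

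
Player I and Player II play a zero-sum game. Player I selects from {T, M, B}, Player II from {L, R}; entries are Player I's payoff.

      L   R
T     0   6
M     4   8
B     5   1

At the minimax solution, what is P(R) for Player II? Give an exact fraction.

1/8

Row minima: T → 0, M → 4, B → 1; maximin = 4.
Column maxima: L → 5, R → 8; minimax = 5.
4 ≠ 5, so there is no saddle point; optimal play is mixed.
T is strictly dominated by M, so Player I never plays it.
On the remaining 2×2 (M, B vs L, R):
Let Player I play M with probability p. Expected payoff against L: 4p + 5(1−p) = −p + 5; against R: 8p + 1(1−p) = 7p + 1.
Setting these equal: −p + 5 = 7p + 1 ⇒ −8p = -4 ⇒ p = 1/2, and the value is (-1)·(1/2) + 5 = 9/2.
For Player II: with q = P(L), equating M's and B's payoffs gives −4q + 8 = 4q + 1 ⇒ q = 7/8.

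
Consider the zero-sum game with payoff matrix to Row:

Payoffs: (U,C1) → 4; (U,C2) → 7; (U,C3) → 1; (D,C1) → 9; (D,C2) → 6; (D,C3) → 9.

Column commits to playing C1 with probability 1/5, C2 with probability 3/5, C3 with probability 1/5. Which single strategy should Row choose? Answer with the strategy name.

D

Expected payoff of U: (1/5)·4 + (3/5)·7 + (1/5)·1 = 26/5.
Expected payoff of D: (1/5)·9 + (3/5)·6 + (1/5)·9 = 36/5.
The largest is 36/5, so Row's best response is D.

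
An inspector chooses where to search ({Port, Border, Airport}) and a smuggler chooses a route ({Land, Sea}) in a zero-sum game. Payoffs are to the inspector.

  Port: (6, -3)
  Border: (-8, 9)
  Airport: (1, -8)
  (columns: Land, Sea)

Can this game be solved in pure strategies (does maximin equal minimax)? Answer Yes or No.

No

Row minima: Port → -3, Border → -8, Airport → -8; maximin = -3.
Column maxima: Land → 6, Sea → 9; minimax = 6.
-3 ≠ 6, so no pure-strategy equilibrium exists.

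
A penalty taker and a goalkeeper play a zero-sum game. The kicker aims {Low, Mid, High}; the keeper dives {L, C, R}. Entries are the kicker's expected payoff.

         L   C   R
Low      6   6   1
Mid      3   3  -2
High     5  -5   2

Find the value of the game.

Row minima: Low → 1, Mid → -2, High → -5; maximin = 1.
Column maxima: L → 6, C → 6, R → 2; minimax = 2.
1 ≠ 2, so there is no saddle point; optimal play is mixed.
Mid is strictly dominated by Low, so the kicker never plays it.
L is strictly dominated by R (it gives the kicker strictly more in every row), so the keeper never plays it.
On the remaining 2×2 (Low, High vs C, R):
Let the kicker play Low with probability p. Expected payoff against C: 6p + (-5)(1−p) = 11p − 5; against R: 1p + 2(1−p) = −p + 2.
Setting these equal: 11p − 5 = −p + 2 ⇒ 12p = 7 ⇒ p = 7/12, and the value is (11)·(7/12) − 5 = 17/12.
For the keeper: with q = P(C), equating Low's and High's payoffs gives 5q + 1 = −7q + 2 ⇒ q = 1/12.

17/12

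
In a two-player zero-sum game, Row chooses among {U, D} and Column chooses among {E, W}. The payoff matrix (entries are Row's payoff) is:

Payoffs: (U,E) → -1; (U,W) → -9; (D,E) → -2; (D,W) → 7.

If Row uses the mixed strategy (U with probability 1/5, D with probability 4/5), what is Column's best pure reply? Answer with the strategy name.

E

If Column plays E, Row's expected payoff is (1/5)·(-1) + (4/5)·(-2) = -9/5.
If Column plays W, Row's expected payoff is (1/5)·(-9) + (4/5)·7 = 19/5.
Column minimizes Row's payoff; the smallest is -9/5, so the best response is E.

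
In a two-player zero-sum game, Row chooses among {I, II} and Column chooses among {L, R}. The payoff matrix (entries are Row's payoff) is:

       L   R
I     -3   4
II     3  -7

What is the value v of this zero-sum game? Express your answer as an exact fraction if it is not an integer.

-9/17

Row minima: I → -3, II → -7; maximin = -3.
Column maxima: L → 3, R → 4; minimax = 3.
-3 ≠ 3, so there is no saddle point; optimal play is mixed.
Let Row play I with probability p. Expected payoff against L: (-3)p + 3(1−p) = −6p + 3; against R: 4p + (-7)(1−p) = 11p − 7.
Setting these equal: −6p + 3 = 11p − 7 ⇒ −17p = -10 ⇒ p = 10/17, and the value is (-6)·(10/17) + 3 = -9/17.
For Column: with q = P(L), equating I's and II's payoffs gives −7q + 4 = 10q − 7 ⇒ q = 11/17.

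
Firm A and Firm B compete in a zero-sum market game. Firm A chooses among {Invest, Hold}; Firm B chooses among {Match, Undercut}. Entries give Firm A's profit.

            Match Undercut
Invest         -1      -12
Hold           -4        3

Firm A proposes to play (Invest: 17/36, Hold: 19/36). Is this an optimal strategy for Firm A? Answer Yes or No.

Against Match this mix gives (17/36)·(-1) + (19/36)·(-4) = -31/12.
Against Undercut this mix gives (17/36)·(-12) + (19/36)·3 = -49/12.
Firm B will play Undercut, holding Firm A to -49/12. Shifting weight toward the row that does better against Undercut would raise this floor (the equalizing mix achieves -17/6 against both Undercut and Match), so the proposed strategy is not optimal.

No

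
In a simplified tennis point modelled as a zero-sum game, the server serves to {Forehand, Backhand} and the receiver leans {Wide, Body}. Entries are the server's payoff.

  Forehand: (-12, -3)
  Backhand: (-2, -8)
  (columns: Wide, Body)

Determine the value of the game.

Row minima: Forehand → -12, Backhand → -8; maximin = -8.
Column maxima: Wide → -2, Body → -3; minimax = -3.
-8 ≠ -3, so there is no saddle point; optimal play is mixed.
Let the server play Forehand with probability p. Expected payoff against Wide: (-12)p + (-2)(1−p) = −10p − 2; against Body: (-3)p + (-8)(1−p) = 5p − 8.
Setting these equal: −10p − 2 = 5p − 8 ⇒ −15p = -6 ⇒ p = 2/5, and the value is (-10)·(2/5) − 2 = -6.
For the receiver: with q = P(Wide), equating Forehand's and Backhand's payoffs gives −9q − 3 = 6q − 8 ⇒ q = 1/3.

-6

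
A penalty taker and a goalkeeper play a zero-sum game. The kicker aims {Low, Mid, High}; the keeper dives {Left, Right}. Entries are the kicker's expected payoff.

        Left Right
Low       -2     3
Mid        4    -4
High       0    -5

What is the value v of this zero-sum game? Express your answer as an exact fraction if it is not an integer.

Row minima: Low → -2, Mid → -4, High → -5; maximin = -2.
Column maxima: Left → 4, Right → 3; minimax = 3.
-2 ≠ 3, so there is no saddle point; optimal play is mixed.
High is strictly dominated by Mid, so the kicker never plays it.
On the remaining 2×2 (Low, Mid vs Left, Right):
Let the kicker play Low with probability p. Expected payoff against Left: (-2)p + 4(1−p) = −6p + 4; against Right: 3p + (-4)(1−p) = 7p − 4.
Setting these equal: −6p + 4 = 7p − 4 ⇒ −13p = -8 ⇒ p = 8/13, and the value is (-6)·(8/13) + 4 = 4/13.
For the keeper: with q = P(Left), equating Low's and Mid's payoffs gives −5q + 3 = 8q − 4 ⇒ q = 7/13.

4/13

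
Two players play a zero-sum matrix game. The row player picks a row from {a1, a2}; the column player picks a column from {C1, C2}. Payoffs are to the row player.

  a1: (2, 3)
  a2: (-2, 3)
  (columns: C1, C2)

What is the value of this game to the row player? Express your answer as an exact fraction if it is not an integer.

2

Row minima: a1 → 2, a2 → -2; maximin = 2.
Column maxima: C1 → 2, C2 → 3; minimax = 2.
Since maximin = minimax = 2, there is a saddle point and the value is 2.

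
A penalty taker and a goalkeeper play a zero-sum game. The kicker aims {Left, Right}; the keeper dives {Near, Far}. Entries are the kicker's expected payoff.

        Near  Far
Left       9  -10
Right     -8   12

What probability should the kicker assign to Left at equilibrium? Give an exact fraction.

20/39

Row minima: Left → -10, Right → -8; maximin = -8.
Column maxima: Near → 9, Far → 12; minimax = 9.
-8 ≠ 9, so there is no saddle point; optimal play is mixed.
Let the kicker play Left with probability p. Expected payoff against Near: 9p + (-8)(1−p) = 17p − 8; against Far: (-10)p + 12(1−p) = −22p + 12.
Setting these equal: 17p − 8 = −22p + 12 ⇒ 39p = 20 ⇒ p = 20/39, and the value is (17)·(20/39) − 8 = 28/39.
For the keeper: with q = P(Near), equating Left's and Right's payoffs gives 19q − 10 = −20q + 12 ⇒ q = 22/39.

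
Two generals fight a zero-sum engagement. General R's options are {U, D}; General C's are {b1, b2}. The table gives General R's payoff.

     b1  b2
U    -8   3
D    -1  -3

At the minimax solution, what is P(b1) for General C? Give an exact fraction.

6/13

Row minima: U → -8, D → -3; maximin = -3.
Column maxima: b1 → -1, b2 → 3; minimax = -1.
-3 ≠ -1, so there is no saddle point; optimal play is mixed.
Let General R play U with probability p. Expected payoff against b1: (-8)p + (-1)(1−p) = −7p − 1; against b2: 3p + (-3)(1−p) = 6p − 3.
Setting these equal: −7p − 1 = 6p − 3 ⇒ −13p = -2 ⇒ p = 2/13, and the value is (-7)·(2/13) − 1 = -27/13.
For General C: with q = P(b1), equating U's and D's payoffs gives −11q + 3 = 2q − 3 ⇒ q = 6/13.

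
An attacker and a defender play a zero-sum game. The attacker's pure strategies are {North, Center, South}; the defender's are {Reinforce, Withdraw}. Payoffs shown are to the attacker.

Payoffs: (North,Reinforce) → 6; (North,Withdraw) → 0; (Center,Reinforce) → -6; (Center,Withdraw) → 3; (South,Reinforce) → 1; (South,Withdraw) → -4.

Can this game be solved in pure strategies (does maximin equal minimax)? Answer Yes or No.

No

Row minima: North → 0, Center → -6, South → -4; maximin = 0.
Column maxima: Reinforce → 6, Withdraw → 3; minimax = 3.
0 ≠ 3, so no pure-strategy equilibrium exists.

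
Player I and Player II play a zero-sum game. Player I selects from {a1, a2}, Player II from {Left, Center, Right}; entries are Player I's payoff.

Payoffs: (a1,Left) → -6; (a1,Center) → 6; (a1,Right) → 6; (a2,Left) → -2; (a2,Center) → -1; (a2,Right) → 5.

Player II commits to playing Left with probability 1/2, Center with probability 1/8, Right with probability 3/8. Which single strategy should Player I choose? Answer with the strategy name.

a2

Expected payoff of a1: (1/2)·(-6) + (1/8)·6 + (3/8)·6 = 0.
Expected payoff of a2: (1/2)·(-2) + (1/8)·(-1) + (3/8)·5 = 3/4.
The largest is 3/4, so Player I's best response is a2.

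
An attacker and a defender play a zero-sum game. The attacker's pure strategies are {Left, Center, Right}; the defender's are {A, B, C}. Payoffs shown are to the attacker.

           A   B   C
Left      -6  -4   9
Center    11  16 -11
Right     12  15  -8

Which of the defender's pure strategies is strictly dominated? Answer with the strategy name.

B

A holds the attacker's payoff strictly below B in every row: -6 < -4, 11 < 16, 12 < 15.
So B is strictly dominated for the defender.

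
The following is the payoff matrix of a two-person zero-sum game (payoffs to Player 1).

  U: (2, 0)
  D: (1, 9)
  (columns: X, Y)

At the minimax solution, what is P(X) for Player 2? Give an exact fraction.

Row minima: U → 0, D → 1; maximin = 1.
Column maxima: X → 2, Y → 9; minimax = 2.
1 ≠ 2, so there is no saddle point; optimal play is mixed.
Let Player 1 play U with probability p. Expected payoff against X: 2p + 1(1−p) = p + 1; against Y: 0p + 9(1−p) = −9p + 9.
Setting these equal: p + 1 = −9p + 9 ⇒ 10p = 8 ⇒ p = 4/5, and the value is (1)·(4/5) + 1 = 9/5.
For Player 2: with q = P(X), equating U's and D's payoffs gives 2q = −8q + 9 ⇒ q = 9/10.

9/10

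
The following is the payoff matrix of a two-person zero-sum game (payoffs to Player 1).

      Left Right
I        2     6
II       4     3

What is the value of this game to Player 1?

18/5

Row minima: I → 2, II → 3; maximin = 3.
Column maxima: Left → 4, Right → 6; minimax = 4.
3 ≠ 4, so there is no saddle point; optimal play is mixed.
Let Player 1 play I with probability p. Expected payoff against Left: 2p + 4(1−p) = −2p + 4; against Right: 6p + 3(1−p) = 3p + 3.
Setting these equal: −2p + 4 = 3p + 3 ⇒ −5p = -1 ⇒ p = 1/5, and the value is (-2)·(1/5) + 4 = 18/5.
For Player 2: with q = P(Left), equating I's and II's payoffs gives −4q + 6 = q + 3 ⇒ q = 3/5.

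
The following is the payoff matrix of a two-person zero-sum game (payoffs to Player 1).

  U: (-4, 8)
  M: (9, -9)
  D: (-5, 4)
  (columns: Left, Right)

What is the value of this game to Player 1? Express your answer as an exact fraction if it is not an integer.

Row minima: U → -4, M → -9, D → -5; maximin = -4.
Column maxima: Left → 9, Right → 8; minimax = 8.
-4 ≠ 8, so there is no saddle point; optimal play is mixed.
D is strictly dominated by U, so Player 1 never plays it.
On the remaining 2×2 (U, M vs Left, Right):
Let Player 1 play U with probability p. Expected payoff against Left: (-4)p + 9(1−p) = −13p + 9; against Right: 8p + (-9)(1−p) = 17p − 9.
Setting these equal: −13p + 9 = 17p − 9 ⇒ −30p = -18 ⇒ p = 3/5, and the value is (-13)·(3/5) + 9 = 6/5.
For Player 2: with q = P(Left), equating U's and M's payoffs gives −12q + 8 = 18q − 9 ⇒ q = 17/30.

6/5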